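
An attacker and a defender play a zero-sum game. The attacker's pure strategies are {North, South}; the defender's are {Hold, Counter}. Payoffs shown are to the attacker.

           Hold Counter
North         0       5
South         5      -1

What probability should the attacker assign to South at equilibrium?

5/11

Row minima: North → 0, South → -1; maximin = 0.
Column maxima: Hold → 5, Counter → 5; minimax = 5.
0 ≠ 5, so there is no saddle point; optimal play is mixed.
Let the attacker play North with probability p. Expected payoff against Hold: 0p + 5(1−p) = −5p + 5; against Counter: 5p + (-1)(1−p) = 6p − 1.
Setting these equal: −5p + 5 = 6p − 1 ⇒ −11p = -6 ⇒ p = 6/11, and the value is (-5)·(6/11) + 5 = 25/11.
For the defender: with q = P(Hold), equating North's and South's payoffs gives −5q + 5 = 6q − 1 ⇒ q = 6/11.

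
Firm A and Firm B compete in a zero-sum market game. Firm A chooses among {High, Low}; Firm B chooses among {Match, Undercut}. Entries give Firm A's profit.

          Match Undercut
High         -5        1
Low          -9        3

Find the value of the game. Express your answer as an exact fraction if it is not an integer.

-5

Row minima: High → -5, Low → -9; maximin = -5.
Column maxima: Match → -5, Undercut → 3; minimax = -5.
Since maximin = minimax = -5, there is a saddle point and the value is -5.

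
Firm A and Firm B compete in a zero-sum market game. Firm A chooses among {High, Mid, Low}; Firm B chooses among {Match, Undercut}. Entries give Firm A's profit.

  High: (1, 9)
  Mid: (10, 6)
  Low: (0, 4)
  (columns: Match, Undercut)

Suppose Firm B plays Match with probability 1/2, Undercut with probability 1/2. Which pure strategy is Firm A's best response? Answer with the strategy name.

Expected payoff of High: (1/2)·1 + (1/2)·9 = 5.
Expected payoff of Mid: (1/2)·10 + (1/2)·6 = 8.
Expected payoff of Low: (1/2)·0 + (1/2)·4 = 2.
The largest is 8, so Firm A's best response is Mid.

Mid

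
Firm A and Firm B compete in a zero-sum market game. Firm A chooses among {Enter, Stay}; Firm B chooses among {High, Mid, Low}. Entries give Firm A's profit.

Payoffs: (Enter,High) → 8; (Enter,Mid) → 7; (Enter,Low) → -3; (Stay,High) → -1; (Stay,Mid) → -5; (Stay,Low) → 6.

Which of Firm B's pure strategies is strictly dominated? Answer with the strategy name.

Mid holds Firm A's payoff strictly below High in every row: 7 < 8, -5 < -1.
So High is strictly dominated for Firm B.

High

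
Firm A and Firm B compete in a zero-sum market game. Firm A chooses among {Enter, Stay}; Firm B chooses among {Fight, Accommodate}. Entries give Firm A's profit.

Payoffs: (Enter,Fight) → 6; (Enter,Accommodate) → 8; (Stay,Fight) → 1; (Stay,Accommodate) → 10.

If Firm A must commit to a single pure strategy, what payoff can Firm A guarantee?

6

Row minima: Enter → 6, Stay → 1.
The best of these is 6.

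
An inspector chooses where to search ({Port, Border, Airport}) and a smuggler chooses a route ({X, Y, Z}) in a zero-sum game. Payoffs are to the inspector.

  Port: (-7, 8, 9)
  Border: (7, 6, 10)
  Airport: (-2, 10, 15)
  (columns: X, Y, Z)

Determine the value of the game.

82/13

Row minima: Port → -7, Border → 6, Airport → -2; maximin = 6.
Column maxima: X → 7, Y → 10, Z → 15; minimax = 7.
6 ≠ 7, so there is no saddle point; optimal play is mixed.
Port is strictly dominated by Airport, so the inspector never plays it.
Z is strictly dominated by X (it gives the inspector strictly more in every row), so the smuggler never plays it.
On the remaining 2×2 (Border, Airport vs X, Y):
Let the inspector play Border with probability p. Expected payoff against X: 7p + (-2)(1−p) = 9p − 2; against Y: 6p + 10(1−p) = −4p + 10.
Setting these equal: 9p − 2 = −4p + 10 ⇒ 13p = 12 ⇒ p = 12/13, and the value is (9)·(12/13) − 2 = 82/13.
For the smuggler: with q = P(X), equating Border's and Airport's payoffs gives q + 6 = −12q + 10 ⇒ q = 4/13.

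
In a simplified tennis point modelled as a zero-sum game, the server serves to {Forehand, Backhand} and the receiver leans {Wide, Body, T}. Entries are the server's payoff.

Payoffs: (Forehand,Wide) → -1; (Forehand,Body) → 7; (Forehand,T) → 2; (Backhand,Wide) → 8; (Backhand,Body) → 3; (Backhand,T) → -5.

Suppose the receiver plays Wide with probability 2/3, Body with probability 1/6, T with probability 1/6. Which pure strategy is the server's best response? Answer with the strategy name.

Expected payoff of Forehand: (2/3)·(-1) + (1/6)·7 + (1/6)·2 = 5/6.
Expected payoff of Backhand: (2/3)·8 + (1/6)·3 + (1/6)·(-5) = 5.
The largest is 5, so the server's best response is Backhand.

Backhand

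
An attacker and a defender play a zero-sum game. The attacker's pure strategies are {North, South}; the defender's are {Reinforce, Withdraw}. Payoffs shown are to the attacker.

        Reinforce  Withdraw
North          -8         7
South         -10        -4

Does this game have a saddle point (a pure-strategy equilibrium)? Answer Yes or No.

Row minima: North → -8, South → -10; maximin = -8.
Column maxima: Reinforce → -8, Withdraw → 7; minimax = -8.
maximin = minimax = -8, so a saddle point exists.

Yes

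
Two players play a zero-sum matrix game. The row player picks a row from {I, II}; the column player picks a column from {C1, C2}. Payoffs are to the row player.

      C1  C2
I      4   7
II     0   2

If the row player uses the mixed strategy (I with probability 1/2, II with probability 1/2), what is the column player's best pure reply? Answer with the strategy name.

If the column player plays C1, the row player's expected payoff is (1/2)·4 + (1/2)·0 = 2.
If the column player plays C2, the row player's expected payoff is (1/2)·7 + (1/2)·2 = 9/2.
The column player minimizes the row player's payoff; the smallest is 2, so the best response is C1.

C1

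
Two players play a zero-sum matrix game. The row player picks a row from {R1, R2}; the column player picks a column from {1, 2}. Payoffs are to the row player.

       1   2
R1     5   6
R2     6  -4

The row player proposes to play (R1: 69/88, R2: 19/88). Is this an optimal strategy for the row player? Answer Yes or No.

No

Against 1 this mix gives (69/88)·5 + (19/88)·6 = 459/88.
Against 2 this mix gives (69/88)·6 + (19/88)·(-4) = 169/44.
The column player will play 2, holding the row player to 169/44. Shifting weight toward the row that does better against 2 would raise this floor (the equalizing mix achieves 56/11 against both 2 and 1), so the proposed strategy is not optimal.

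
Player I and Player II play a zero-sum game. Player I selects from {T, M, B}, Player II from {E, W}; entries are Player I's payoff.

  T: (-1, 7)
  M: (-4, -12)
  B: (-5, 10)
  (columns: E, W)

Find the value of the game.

Row minima: T → -1, M → -12, B → -5; maximin = -1.
Column maxima: E → -1, W → 10; minimax = -1.
Since maximin = minimax = -1, there is a saddle point and the value is -1.

-1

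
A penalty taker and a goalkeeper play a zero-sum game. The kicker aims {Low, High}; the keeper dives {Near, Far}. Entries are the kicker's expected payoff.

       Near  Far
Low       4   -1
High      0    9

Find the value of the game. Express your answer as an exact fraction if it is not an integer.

Row minima: Low → -1, High → 0; maximin = 0.
Column maxima: Near → 4, Far → 9; minimax = 4.
0 ≠ 4, so there is no saddle point; optimal play is mixed.
Let the kicker play Low with probability p. Expected payoff against Near: 4p + 0(1−p) = 4p; against Far: (-1)p + 9(1−p) = −10p + 9.
Setting these equal: 4p = −10p + 9 ⇒ 14p = 9 ⇒ p = 9/14, and the value is (4)·(9/14) = 18/7.
For the keeper: with q = P(Near), equating Low's and High's payoffs gives 5q − 1 = −9q + 9 ⇒ q = 5/7.

18/7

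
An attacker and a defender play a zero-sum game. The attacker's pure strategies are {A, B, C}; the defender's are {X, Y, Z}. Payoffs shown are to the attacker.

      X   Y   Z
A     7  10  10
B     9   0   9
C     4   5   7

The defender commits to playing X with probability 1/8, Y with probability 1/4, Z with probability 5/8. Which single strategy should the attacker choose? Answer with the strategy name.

Expected payoff of A: (1/8)·7 + (1/4)·10 + (5/8)·10 = 77/8.
Expected payoff of B: (1/8)·9 + (1/4)·0 + (5/8)·9 = 27/4.
Expected payoff of C: (1/8)·4 + (1/4)·5 + (5/8)·7 = 49/8.
The largest is 77/8, so the attacker's best response is A.

A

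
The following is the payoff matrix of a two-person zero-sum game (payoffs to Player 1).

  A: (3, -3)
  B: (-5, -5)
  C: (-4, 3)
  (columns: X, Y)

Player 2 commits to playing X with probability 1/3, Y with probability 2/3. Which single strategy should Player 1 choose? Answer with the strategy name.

Expected payoff of A: (1/3)·3 + (2/3)·(-3) = -1.
Expected payoff of B: (1/3)·(-5) + (2/3)·(-5) = -5.
Expected payoff of C: (1/3)·(-4) + (2/3)·3 = 2/3.
The largest is 2/3, so Player 1's best response is C.

C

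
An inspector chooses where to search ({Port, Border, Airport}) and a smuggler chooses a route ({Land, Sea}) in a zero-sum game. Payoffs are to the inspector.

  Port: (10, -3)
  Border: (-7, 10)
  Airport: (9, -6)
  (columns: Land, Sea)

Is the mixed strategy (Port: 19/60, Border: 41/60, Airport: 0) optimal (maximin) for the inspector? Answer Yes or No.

No

Against Land this mix gives (19/60)·10 + (41/60)·(-7) = -97/60.
Against Sea this mix gives (19/60)·(-3) + (41/60)·10 = 353/60.
The smuggler will play Land, holding the inspector to -97/60. Shifting weight toward the row that does better against Land would raise this floor (the equalizing mix achieves 79/30 against both Land and Sea), so the proposed strategy is not optimal.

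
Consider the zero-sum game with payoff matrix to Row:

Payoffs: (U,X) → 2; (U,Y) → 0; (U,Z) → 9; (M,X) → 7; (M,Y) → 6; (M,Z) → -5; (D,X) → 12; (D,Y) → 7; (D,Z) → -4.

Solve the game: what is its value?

63/20

Row minima: U → 0, M → -5, D → -4; maximin = 0.
Column maxima: X → 12, Y → 7, Z → 9; minimax = 7.
0 ≠ 7, so there is no saddle point; optimal play is mixed.
M is strictly dominated by D, so Row never plays it.
X is strictly dominated by Y (it gives Row strictly more in every row), so Column never plays it.
On the remaining 2×2 (U, D vs Y, Z):
Let Row play U with probability p. Expected payoff against Y: 0p + 7(1−p) = −7p + 7; against Z: 9p + (-4)(1−p) = 13p − 4.
Setting these equal: −7p + 7 = 13p − 4 ⇒ −20p = -11 ⇒ p = 11/20, and the value is (-7)·(11/20) + 7 = 63/20.
For Column: with q = P(Y), equating U's and D's payoffs gives −9q + 9 = 11q − 4 ⇒ q = 13/20.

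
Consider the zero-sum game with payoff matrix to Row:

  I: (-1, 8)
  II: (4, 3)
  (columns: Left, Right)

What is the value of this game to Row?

Row minima: I → -1, II → 3; maximin = 3.
Column maxima: Left → 4, Right → 8; minimax = 4.
3 ≠ 4, so there is no saddle point; optimal play is mixed.
Let Row play I with probability p. Expected payoff against Left: (-1)p + 4(1−p) = −5p + 4; against Right: 8p + 3(1−p) = 5p + 3.
Setting these equal: −5p + 4 = 5p + 3 ⇒ −10p = -1 ⇒ p = 1/10, and the value is (-5)·(1/10) + 4 = 7/2.
For Column: with q = P(Left), equating I's and II's payoffs gives −9q + 8 = q + 3 ⇒ q = 1/2.

7/2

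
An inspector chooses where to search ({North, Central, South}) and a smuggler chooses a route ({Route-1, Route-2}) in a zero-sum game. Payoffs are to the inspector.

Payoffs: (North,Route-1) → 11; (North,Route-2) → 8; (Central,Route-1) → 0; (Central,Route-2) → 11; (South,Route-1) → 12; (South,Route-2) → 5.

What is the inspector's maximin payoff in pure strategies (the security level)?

8

Row minima: North → 8, Central → 0, South → 5.
The best of these is 8.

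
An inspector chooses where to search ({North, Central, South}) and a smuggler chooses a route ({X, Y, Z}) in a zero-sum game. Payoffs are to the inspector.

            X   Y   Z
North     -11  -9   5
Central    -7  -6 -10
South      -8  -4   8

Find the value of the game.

Row minima: North → -11, Central → -10, South → -8; maximin = -8.
Column maxima: X → -7, Y → -4, Z → 8; minimax = -7.
-8 ≠ -7, so there is no saddle point; optimal play is mixed.
North is strictly dominated by South, so the inspector never plays it.
Y is strictly dominated by X (it gives the inspector strictly more in every row), so the smuggler never plays it.
On the remaining 2×2 (Central, South vs X, Z):
Let the inspector play Central with probability p. Expected payoff against X: (-7)p + (-8)(1−p) = p − 8; against Z: (-10)p + 8(1−p) = −18p + 8.
Setting these equal: p − 8 = −18p + 8 ⇒ 19p = 16 ⇒ p = 16/19, and the value is (1)·(16/19) − 8 = -136/19.
For the smuggler: with q = P(X), equating Central's and South's payoffs gives 3q − 10 = −16q + 8 ⇒ q = 18/19.

-136/19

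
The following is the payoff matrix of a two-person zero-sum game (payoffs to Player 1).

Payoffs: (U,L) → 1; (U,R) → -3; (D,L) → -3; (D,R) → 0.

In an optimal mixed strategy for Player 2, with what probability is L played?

Row minima: U → -3, D → -3; maximin = -3.
Column maxima: L → 1, R → 0; minimax = 0.
-3 ≠ 0, so there is no saddle point; optimal play is mixed.
Let Player 1 play U with probability p. Expected payoff against L: 1p + (-3)(1−p) = 4p − 3; against R: (-3)p + 0(1−p) = −3p.
Setting these equal: 4p − 3 = −3p ⇒ 7p = 3 ⇒ p = 3/7, and the value is (4)·(3/7) − 3 = -9/7.
For Player 2: with q = P(L), equating U's and D's payoffs gives 4q − 3 = −3q ⇒ q = 3/7.

3/7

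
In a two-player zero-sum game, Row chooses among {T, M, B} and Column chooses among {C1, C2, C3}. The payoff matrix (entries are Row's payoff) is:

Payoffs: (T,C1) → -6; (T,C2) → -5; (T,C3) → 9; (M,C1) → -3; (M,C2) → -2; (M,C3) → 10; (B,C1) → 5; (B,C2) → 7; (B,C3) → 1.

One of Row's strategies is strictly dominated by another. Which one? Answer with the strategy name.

T

M gives a strictly higher payoff than T against every column: -3 > -6, -2 > -5, 10 > 9.
So T is strictly dominated and Row never plays it.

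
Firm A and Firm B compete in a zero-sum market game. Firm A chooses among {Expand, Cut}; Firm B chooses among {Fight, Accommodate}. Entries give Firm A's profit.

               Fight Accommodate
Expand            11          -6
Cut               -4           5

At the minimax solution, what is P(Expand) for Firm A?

9/26

Row minima: Expand → -6, Cut → -4; maximin = -4.
Column maxima: Fight → 11, Accommodate → 5; minimax = 5.
-4 ≠ 5, so there is no saddle point; optimal play is mixed.
Let Firm A play Expand with probability p. Expected payoff against Fight: 11p + (-4)(1−p) = 15p − 4; against Accommodate: (-6)p + 5(1−p) = −11p + 5.
Setting these equal: 15p − 4 = −11p + 5 ⇒ 26p = 9 ⇒ p = 9/26, and the value is (15)·(9/26) − 4 = 31/26.
For Firm B: with q = P(Fight), equating Expand's and Cut's payoffs gives 17q − 6 = −9q + 5 ⇒ q = 11/26.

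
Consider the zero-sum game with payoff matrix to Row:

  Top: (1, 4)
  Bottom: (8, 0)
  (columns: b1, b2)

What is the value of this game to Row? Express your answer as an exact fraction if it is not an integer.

32/11

Row minima: Top → 1, Bottom → 0; maximin = 1.
Column maxima: b1 → 8, b2 → 4; minimax = 4.
1 ≠ 4, so there is no saddle point; optimal play is mixed.
Let Row play Top with probability p. Expected payoff against b1: 1p + 8(1−p) = −7p + 8; against b2: 4p + 0(1−p) = 4p.
Setting these equal: −7p + 8 = 4p ⇒ −11p = -8 ⇒ p = 8/11, and the value is (-7)·(8/11) + 8 = 32/11.
For Column: with q = P(b1), equating Top's and Bottom's payoffs gives −3q + 4 = 8q ⇒ q = 4/11.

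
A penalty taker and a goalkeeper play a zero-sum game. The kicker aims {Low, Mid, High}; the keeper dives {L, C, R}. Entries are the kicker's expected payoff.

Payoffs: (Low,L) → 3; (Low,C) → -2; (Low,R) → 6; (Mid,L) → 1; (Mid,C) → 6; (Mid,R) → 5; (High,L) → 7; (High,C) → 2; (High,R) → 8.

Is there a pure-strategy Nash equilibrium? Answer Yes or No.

Row minima: Low → -2, Mid → 1, High → 2; maximin = 2.
Column maxima: L → 7, C → 6, R → 8; minimax = 6.
2 ≠ 6, so no pure-strategy equilibrium exists.

No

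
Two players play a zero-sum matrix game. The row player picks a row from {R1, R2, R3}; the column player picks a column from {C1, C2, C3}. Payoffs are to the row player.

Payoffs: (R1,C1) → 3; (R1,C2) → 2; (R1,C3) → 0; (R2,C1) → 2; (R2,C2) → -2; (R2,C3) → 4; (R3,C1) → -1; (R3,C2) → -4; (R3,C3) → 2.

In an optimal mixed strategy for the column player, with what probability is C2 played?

1/2

Row minima: R1 → 0, R2 → -2, R3 → -4; maximin = 0.
Column maxima: C1 → 3, C2 → 2, C3 → 4; minimax = 2.
0 ≠ 2, so there is no saddle point; optimal play is mixed.
R3 is strictly dominated by R2, so the row player never plays it.
C1 is strictly dominated by C2 (it gives the row player strictly more in every row), so the column player never plays it.
On the remaining 2×2 (R1, R2 vs C2, C3):
Let the row player play R1 with probability p. Expected payoff against C2: 2p + (-2)(1−p) = 4p − 2; against C3: 0p + 4(1−p) = −4p + 4.
Setting these equal: 4p − 2 = −4p + 4 ⇒ 8p = 6 ⇒ p = 3/4, and the value is (4)·(3/4) − 2 = 1.
For the column player: with q = P(C2), equating R1's and R2's payoffs gives 2q = −6q + 4 ⇒ q = 1/2.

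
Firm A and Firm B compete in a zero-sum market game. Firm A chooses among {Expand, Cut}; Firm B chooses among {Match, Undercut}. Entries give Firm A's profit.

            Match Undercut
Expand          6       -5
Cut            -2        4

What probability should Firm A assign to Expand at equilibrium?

Row minima: Expand → -5, Cut → -2; maximin = -2.
Column maxima: Match → 6, Undercut → 4; minimax = 4.
-2 ≠ 4, so there is no saddle point; optimal play is mixed.
Let Firm A play Expand with probability p. Expected payoff against Match: 6p + (-2)(1−p) = 8p − 2; against Undercut: (-5)p + 4(1−p) = −9p + 4.
Setting these equal: 8p − 2 = −9p + 4 ⇒ 17p = 6 ⇒ p = 6/17, and the value is (8)·(6/17) − 2 = 14/17.
For Firm B: with q = P(Match), equating Expand's and Cut's payoffs gives 11q − 5 = −6q + 4 ⇒ q = 9/17.

6/17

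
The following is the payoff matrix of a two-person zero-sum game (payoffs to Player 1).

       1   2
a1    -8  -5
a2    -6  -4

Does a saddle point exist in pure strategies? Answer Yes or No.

Row minima: a1 → -8, a2 → -6; maximin = -6.
Column maxima: 1 → -6, 2 → -4; minimax = -6.
maximin = minimax = -6, so a saddle point exists.

Yes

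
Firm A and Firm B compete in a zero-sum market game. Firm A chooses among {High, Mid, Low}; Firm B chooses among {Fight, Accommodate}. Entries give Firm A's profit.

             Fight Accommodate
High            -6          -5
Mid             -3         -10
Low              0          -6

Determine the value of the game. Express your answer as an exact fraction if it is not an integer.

-36/7

Row minima: High → -6, Mid → -10, Low → -6; maximin = -6.
Column maxima: Fight → 0, Accommodate → -5; minimax = -5.
-6 ≠ -5, so there is no saddle point; optimal play is mixed.
Mid is strictly dominated by Low, so Firm A never plays it.
On the remaining 2×2 (High, Low vs Fight, Accommodate):
Let Firm A play High with probability p. Expected payoff against Fight: (-6)p + 0(1−p) = −6p; against Accommodate: (-5)p + (-6)(1−p) = p − 6.
Setting these equal: −6p = p − 6 ⇒ −7p = -6 ⇒ p = 6/7, and the value is (-6)·(6/7) = -36/7.
For Firm B: with q = P(Fight), equating High's and Low's payoffs gives −q − 5 = 6q − 6 ⇒ q = 1/7.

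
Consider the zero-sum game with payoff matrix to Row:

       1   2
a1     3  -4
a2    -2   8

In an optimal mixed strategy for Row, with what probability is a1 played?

Row minima: a1 → -4, a2 → -2; maximin = -2.
Column maxima: 1 → 3, 2 → 8; minimax = 3.
-2 ≠ 3, so there is no saddle point; optimal play is mixed.
Let Row play a1 with probability p. Expected payoff against 1: 3p + (-2)(1−p) = 5p − 2; against 2: (-4)p + 8(1−p) = −12p + 8.
Setting these equal: 5p − 2 = −12p + 8 ⇒ 17p = 10 ⇒ p = 10/17, and the value is (5)·(10/17) − 2 = 16/17.
For Column: with q = P(1), equating a1's and a2's payoffs gives 7q − 4 = −10q + 8 ⇒ q = 12/17.

10/17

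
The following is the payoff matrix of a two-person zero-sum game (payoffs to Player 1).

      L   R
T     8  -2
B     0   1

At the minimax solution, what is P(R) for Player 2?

8/11

Row minima: T → -2, B → 0; maximin = 0.
Column maxima: L → 8, R → 1; minimax = 1.
0 ≠ 1, so there is no saddle point; optimal play is mixed.
Let Player 1 play T with probability p. Expected payoff against L: 8p + 0(1−p) = 8p; against R: (-2)p + 1(1−p) = −3p + 1.
Setting these equal: 8p = −3p + 1 ⇒ 11p = 1 ⇒ p = 1/11, and the value is (8)·(1/11) = 8/11.
For Player 2: with q = P(L), equating T's and B's payoffs gives 10q − 2 = −q + 1 ⇒ q = 3/11.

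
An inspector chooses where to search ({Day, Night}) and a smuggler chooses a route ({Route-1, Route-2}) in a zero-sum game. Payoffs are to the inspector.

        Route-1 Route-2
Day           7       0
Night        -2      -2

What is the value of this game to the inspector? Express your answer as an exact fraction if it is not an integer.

Row minima: Day → 0, Night → -2; maximin = 0.
Column maxima: Route-1 → 7, Route-2 → 0; minimax = 0.
Since maximin = minimax = 0, there is a saddle point and the value is 0.

0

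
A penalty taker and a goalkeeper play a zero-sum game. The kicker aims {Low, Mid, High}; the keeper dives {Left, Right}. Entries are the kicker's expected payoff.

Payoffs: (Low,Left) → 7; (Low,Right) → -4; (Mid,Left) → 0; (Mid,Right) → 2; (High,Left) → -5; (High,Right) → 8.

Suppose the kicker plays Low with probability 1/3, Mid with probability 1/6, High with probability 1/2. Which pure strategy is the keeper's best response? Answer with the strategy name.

Left

If the keeper plays Left, the kicker's expected payoff is (1/3)·7 + (1/6)·0 + (1/2)·(-5) = -1/6.
If the keeper plays Right, the kicker's expected payoff is (1/3)·(-4) + (1/6)·2 + (1/2)·8 = 3.
The keeper minimizes the kicker's payoff; the smallest is -1/6, so the best response is Left.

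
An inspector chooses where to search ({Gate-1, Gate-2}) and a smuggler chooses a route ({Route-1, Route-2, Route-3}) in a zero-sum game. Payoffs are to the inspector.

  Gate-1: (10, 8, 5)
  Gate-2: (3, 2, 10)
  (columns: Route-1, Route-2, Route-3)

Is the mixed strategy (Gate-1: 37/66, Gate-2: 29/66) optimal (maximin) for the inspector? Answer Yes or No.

No

Against Route-1 this mix gives (37/66)·10 + (29/66)·3 = 457/66.
Against Route-2 this mix gives (37/66)·8 + (29/66)·2 = 59/11.
Against Route-3 this mix gives (37/66)·5 + (29/66)·10 = 475/66.
The smuggler will play Route-2, holding the inspector to 59/11. Shifting weight toward the row that does better against Route-2 would raise this floor (the equalizing mix achieves 70/11 against both Route-2 and Route-3), so the proposed strategy is not optimal.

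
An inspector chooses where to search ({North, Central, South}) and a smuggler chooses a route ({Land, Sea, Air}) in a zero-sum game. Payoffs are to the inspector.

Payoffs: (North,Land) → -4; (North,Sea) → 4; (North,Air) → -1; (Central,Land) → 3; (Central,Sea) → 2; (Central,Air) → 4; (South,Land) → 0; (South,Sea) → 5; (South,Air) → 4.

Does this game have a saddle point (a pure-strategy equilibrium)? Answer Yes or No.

No

Row minima: North → -4, Central → 2, South → 0; maximin = 2.
Column maxima: Land → 3, Sea → 5, Air → 4; minimax = 3.
2 ≠ 3, so no pure-strategy equilibrium exists.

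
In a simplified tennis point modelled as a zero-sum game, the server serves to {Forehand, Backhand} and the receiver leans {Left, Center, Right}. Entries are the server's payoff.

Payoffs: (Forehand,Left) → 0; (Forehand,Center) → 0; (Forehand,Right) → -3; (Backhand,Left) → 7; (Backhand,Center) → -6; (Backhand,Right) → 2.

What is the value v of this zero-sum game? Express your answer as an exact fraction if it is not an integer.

Row minima: Forehand → -3, Backhand → -6; maximin = -3.
Column maxima: Left → 7, Center → 0, Right → 2; minimax = 0.
-3 ≠ 0, so there is no saddle point; optimal play is mixed.
Left is strictly dominated by Right (it gives the server strictly more in every row), so the receiver never plays it.
On the remaining 2×2 (Forehand, Backhand vs Center, Right):
Let the server play Forehand with probability p. Expected payoff against Center: 0p + (-6)(1−p) = 6p − 6; against Right: (-3)p + 2(1−p) = −5p + 2.
Setting these equal: 6p − 6 = −5p + 2 ⇒ 11p = 8 ⇒ p = 8/11, and the value is (6)·(8/11) − 6 = -18/11.
For the receiver: with q = P(Center), equating Forehand's and Backhand's payoffs gives 3q − 3 = −8q + 2 ⇒ q = 5/11.

-18/11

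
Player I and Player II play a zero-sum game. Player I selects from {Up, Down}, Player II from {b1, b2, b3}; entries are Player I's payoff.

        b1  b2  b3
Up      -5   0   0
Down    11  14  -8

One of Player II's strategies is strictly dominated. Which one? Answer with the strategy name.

b1 holds Player I's payoff strictly below b2 in every row: -5 < 0, 11 < 14.
So b2 is strictly dominated for Player II.

b2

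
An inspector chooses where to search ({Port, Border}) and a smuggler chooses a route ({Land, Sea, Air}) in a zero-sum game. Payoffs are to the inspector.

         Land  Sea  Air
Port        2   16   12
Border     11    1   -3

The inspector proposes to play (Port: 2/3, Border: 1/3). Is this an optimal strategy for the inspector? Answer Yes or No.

No

Against Land this mix gives (2/3)·2 + (1/3)·11 = 5.
Against Sea this mix gives (2/3)·16 + (1/3)·1 = 11.
Against Air this mix gives (2/3)·12 + (1/3)·(-3) = 7.
The smuggler will play Land, holding the inspector to 5. Shifting weight toward the row that does better against Land would raise this floor (the equalizing mix achieves 23/4 against both Land and Air), so the proposed strategy is not optimal.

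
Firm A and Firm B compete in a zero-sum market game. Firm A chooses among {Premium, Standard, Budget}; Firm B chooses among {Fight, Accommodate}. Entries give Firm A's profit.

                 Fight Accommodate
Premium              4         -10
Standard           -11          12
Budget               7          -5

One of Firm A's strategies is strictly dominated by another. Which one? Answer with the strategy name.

Budget gives a strictly higher payoff than Premium against every column: 7 > 4, -5 > -10.
So Premium is strictly dominated and Firm A never plays it.

Premium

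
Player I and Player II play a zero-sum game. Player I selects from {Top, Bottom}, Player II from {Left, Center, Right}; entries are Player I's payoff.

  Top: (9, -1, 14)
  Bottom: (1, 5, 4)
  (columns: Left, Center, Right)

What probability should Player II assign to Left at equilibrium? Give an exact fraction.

Row minima: Top → -1, Bottom → 1; maximin = 1.
Column maxima: Left → 9, Center → 5, Right → 14; minimax = 5.
1 ≠ 5, so there is no saddle point; optimal play is mixed.
Right is strictly dominated by Left (it gives Player I strictly more in every row), so Player II never plays it.
On the remaining 2×2 (Top, Bottom vs Left, Center):
Let Player I play Top with probability p. Expected payoff against Left: 9p + 1(1−p) = 8p + 1; against Center: (-1)p + 5(1−p) = −6p + 5.
Setting these equal: 8p + 1 = −6p + 5 ⇒ 14p = 4 ⇒ p = 2/7, and the value is (8)·(2/7) + 1 = 23/7.
For Player II: with q = P(Left), equating Top's and Bottom's payoffs gives 10q − 1 = −4q + 5 ⇒ q = 3/7.

3/7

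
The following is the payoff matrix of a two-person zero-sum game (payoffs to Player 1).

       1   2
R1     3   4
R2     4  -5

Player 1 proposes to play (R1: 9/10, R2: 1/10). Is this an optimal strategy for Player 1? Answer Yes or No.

Against 1 this mix gives (9/10)·3 + (1/10)·4 = 31/10.
Against 2 this mix gives (9/10)·4 + (1/10)·(-5) = 31/10.
All of Player 2's active replies (1, 2) yield 31/10, and no column does worse for Player 1. The mix makes Player 2 indifferent and guarantees 31/10, so it is optimal.

Yes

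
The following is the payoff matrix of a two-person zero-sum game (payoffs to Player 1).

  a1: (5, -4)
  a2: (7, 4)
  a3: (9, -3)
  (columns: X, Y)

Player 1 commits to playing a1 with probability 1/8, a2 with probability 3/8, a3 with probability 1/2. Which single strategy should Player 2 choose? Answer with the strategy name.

Y

If Player 2 plays X, Player 1's expected payoff is (1/8)·5 + (3/8)·7 + (1/2)·9 = 31/4.
If Player 2 plays Y, Player 1's expected payoff is (1/8)·(-4) + (3/8)·4 + (1/2)·(-3) = -1/2.
Player 2 minimizes Player 1's payoff; the smallest is -1/2, so the best response is Y.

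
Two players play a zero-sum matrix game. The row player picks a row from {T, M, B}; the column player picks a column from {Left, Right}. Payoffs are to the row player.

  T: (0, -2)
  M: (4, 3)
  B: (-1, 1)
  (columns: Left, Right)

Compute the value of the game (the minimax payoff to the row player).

Row minima: T → -2, M → 3, B → -1; maximin = 3.
Column maxima: Left → 4, Right → 3; minimax = 3.
Since maximin = minimax = 3, there is a saddle point and the value is 3.

3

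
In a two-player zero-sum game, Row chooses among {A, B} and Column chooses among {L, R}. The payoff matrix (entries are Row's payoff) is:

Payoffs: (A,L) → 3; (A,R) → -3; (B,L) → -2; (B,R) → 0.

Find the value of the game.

-3/4

Row minima: A → -3, B → -2; maximin = -2.
Column maxima: L → 3, R → 0; minimax = 0.
-2 ≠ 0, so there is no saddle point; optimal play is mixed.
Let Row play A with probability p. Expected payoff against L: 3p + (-2)(1−p) = 5p − 2; against R: (-3)p + 0(1−p) = −3p.
Setting these equal: 5p − 2 = −3p ⇒ 8p = 2 ⇒ p = 1/4, and the value is (5)·(1/4) − 2 = -3/4.
For Column: with q = P(L), equating A's and B's payoffs gives 6q − 3 = −2q ⇒ q = 3/8.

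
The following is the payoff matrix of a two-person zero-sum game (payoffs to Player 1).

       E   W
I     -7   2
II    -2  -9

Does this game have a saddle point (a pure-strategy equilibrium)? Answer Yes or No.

Row minima: I → -7, II → -9; maximin = -7.
Column maxima: E → -2, W → 2; minimax = -2.
-7 ≠ -2, so no pure-strategy equilibrium exists.

No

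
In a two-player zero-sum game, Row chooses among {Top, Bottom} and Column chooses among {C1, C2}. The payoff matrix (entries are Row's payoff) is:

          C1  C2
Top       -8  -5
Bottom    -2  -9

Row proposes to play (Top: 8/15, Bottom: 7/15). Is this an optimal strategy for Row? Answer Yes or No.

Against C1 this mix gives (8/15)·(-8) + (7/15)·(-2) = -26/5.
Against C2 this mix gives (8/15)·(-5) + (7/15)·(-9) = -103/15.
Column will play C2, holding Row to -103/15. Shifting weight toward the row that does better against C2 would raise this floor (the equalizing mix achieves -31/5 against both C2 and C1), so the proposed strategy is not optimal.

No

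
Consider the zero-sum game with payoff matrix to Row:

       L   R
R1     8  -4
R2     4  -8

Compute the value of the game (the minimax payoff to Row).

Row minima: R1 → -4, R2 → -8; maximin = -4.
Column maxima: L → 8, R → -4; minimax = -4.
Since maximin = minimax = -4, there is a saddle point and the value is -4.

-4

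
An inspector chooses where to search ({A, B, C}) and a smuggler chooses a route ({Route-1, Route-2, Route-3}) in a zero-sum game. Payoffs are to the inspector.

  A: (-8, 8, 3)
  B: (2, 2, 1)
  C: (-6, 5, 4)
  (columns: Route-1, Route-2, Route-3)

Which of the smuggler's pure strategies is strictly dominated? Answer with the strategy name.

Route-3 holds the inspector's payoff strictly below Route-2 in every row: 3 < 8, 1 < 2, 4 < 5.
So Route-2 is strictly dominated for the smuggler.

Route-2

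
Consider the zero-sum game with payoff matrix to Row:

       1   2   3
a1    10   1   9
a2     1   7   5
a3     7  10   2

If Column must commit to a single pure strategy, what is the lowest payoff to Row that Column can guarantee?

Column maxima: 1 → 10, 2 → 10, 3 → 9.
The smallest of these is 9.

9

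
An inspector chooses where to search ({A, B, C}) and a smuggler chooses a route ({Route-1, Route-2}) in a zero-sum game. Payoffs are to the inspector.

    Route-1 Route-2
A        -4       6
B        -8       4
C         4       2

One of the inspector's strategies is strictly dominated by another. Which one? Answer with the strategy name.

B

A gives a strictly higher payoff than B against every column: -4 > -8, 6 > 4.
So B is strictly dominated and the inspector never plays it.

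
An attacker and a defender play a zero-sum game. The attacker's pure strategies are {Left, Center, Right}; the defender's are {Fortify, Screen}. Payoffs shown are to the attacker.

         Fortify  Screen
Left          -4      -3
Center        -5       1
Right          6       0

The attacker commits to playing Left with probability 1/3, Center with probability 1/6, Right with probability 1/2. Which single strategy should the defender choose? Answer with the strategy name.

If the defender plays Fortify, the attacker's expected payoff is (1/3)·(-4) + (1/6)·(-5) + (1/2)·6 = 5/6.
If the defender plays Screen, the attacker's expected payoff is (1/3)·(-3) + (1/6)·1 + (1/2)·0 = -5/6.
The defender minimizes the attacker's payoff; the smallest is -5/6, so the best response is Screen.

Screen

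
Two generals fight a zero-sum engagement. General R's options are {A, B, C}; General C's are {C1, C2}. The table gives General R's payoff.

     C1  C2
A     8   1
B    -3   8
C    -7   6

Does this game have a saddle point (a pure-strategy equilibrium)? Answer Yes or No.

Row minima: A → 1, B → -3, C → -7; maximin = 1.
Column maxima: C1 → 8, C2 → 8; minimax = 8.
1 ≠ 8, so no pure-strategy equilibrium exists.

No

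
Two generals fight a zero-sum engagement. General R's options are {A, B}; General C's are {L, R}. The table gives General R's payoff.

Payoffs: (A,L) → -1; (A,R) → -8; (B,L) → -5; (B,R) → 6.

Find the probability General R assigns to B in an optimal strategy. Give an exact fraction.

7/18

Row minima: A → -8, B → -5; maximin = -5.
Column maxima: L → -1, R → 6; minimax = -1.
-5 ≠ -1, so there is no saddle point; optimal play is mixed.
Let General R play A with probability p. Expected payoff against L: (-1)p + (-5)(1−p) = 4p − 5; against R: (-8)p + 6(1−p) = −14p + 6.
Setting these equal: 4p − 5 = −14p + 6 ⇒ 18p = 11 ⇒ p = 11/18, and the value is (4)·(11/18) − 5 = -23/9.
For General C: with q = P(L), equating A's and B's payoffs gives 7q − 8 = −11q + 6 ⇒ q = 7/9.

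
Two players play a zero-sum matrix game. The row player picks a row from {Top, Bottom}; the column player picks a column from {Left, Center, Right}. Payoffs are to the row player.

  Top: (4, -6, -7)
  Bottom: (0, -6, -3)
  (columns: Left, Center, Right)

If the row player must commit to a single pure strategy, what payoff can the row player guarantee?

-6

Row minima: Top → -7, Bottom → -6.
The best of these is -6.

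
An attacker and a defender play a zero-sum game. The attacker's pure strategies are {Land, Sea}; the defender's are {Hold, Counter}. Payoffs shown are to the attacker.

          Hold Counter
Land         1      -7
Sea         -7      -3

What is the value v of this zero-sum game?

Row minima: Land → -7, Sea → -7; maximin = -7.
Column maxima: Hold → 1, Counter → -3; minimax = -3.
-7 ≠ -3, so there is no saddle point; optimal play is mixed.
Let the attacker play Land with probability p. Expected payoff against Hold: 1p + (-7)(1−p) = 8p − 7; against Counter: (-7)p + (-3)(1−p) = −4p − 3.
Setting these equal: 8p − 7 = −4p − 3 ⇒ 12p = 4 ⇒ p = 1/3, and the value is (8)·(1/3) − 7 = -13/3.
For the defender: with q = P(Hold), equating Land's and Sea's payoffs gives 8q − 7 = −4q − 3 ⇒ q = 1/3.

-13/3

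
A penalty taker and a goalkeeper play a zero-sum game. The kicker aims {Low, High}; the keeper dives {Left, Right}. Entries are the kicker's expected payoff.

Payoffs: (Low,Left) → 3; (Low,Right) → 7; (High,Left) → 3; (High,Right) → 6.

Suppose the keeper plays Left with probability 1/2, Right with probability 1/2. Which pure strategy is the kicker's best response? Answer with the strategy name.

Low

Expected payoff of Low: (1/2)·3 + (1/2)·7 = 5.
Expected payoff of High: (1/2)·3 + (1/2)·6 = 9/2.
The largest is 5, so the kicker's best response is Low.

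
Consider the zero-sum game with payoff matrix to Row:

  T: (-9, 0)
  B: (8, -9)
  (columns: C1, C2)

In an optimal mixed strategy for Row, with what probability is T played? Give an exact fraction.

Row minima: T → -9, B → -9; maximin = -9.
Column maxima: C1 → 8, C2 → 0; minimax = 0.
-9 ≠ 0, so there is no saddle point; optimal play is mixed.
Let Row play T with probability p. Expected payoff against C1: (-9)p + 8(1−p) = −17p + 8; against C2: 0p + (-9)(1−p) = 9p − 9.
Setting these equal: −17p + 8 = 9p − 9 ⇒ −26p = -17 ⇒ p = 17/26, and the value is (-17)·(17/26) + 8 = -81/26.
For Column: with q = P(C1), equating T's and B's payoffs gives −9q = 17q − 9 ⇒ q = 9/26.

17/26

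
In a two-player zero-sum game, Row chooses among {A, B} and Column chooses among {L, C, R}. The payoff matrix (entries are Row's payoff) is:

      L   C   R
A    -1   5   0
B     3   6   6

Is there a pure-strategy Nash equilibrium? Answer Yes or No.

Yes

Row minima: A → -1, B → 3; maximin = 3.
Column maxima: L → 3, C → 6, R → 6; minimax = 3.
maximin = minimax = 3, so a saddle point exists.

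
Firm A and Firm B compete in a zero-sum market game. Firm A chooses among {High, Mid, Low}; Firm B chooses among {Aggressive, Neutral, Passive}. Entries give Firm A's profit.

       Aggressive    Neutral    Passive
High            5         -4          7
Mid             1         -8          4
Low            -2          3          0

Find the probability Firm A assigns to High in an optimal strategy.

Row minima: High → -4, Mid → -8, Low → -2; maximin = -2.
Column maxima: Aggressive → 5, Neutral → 3, Passive → 7; minimax = 3.
-2 ≠ 3, so there is no saddle point; optimal play is mixed.
Mid is strictly dominated by High, so Firm A never plays it.
Passive is strictly dominated by Aggressive (it gives Firm A strictly more in every row), so Firm B never plays it.
On the remaining 2×2 (High, Low vs Aggressive, Neutral):
Let Firm A play High with probability p. Expected payoff against Aggressive: 5p + (-2)(1−p) = 7p − 2; against Neutral: (-4)p + 3(1−p) = −7p + 3.
Setting these equal: 7p − 2 = −7p + 3 ⇒ 14p = 5 ⇒ p = 5/14, and the value is (7)·(5/14) − 2 = 1/2.
For Firm B: with q = P(Aggressive), equating High's and Low's payoffs gives 9q − 4 = −5q + 3 ⇒ q = 1/2.

5/14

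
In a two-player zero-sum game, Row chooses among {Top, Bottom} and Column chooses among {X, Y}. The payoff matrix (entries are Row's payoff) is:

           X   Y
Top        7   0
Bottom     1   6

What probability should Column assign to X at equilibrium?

1/2

Row minima: Top → 0, Bottom → 1; maximin = 1.
Column maxima: X → 7, Y → 6; minimax = 6.
1 ≠ 6, so there is no saddle point; optimal play is mixed.
Let Row play Top with probability p. Expected payoff against X: 7p + 1(1−p) = 6p + 1; against Y: 0p + 6(1−p) = −6p + 6.
Setting these equal: 6p + 1 = −6p + 6 ⇒ 12p = 5 ⇒ p = 5/12, and the value is (6)·(5/12) + 1 = 7/2.
For Column: with q = P(X), equating Top's and Bottom's payoffs gives 7q = −5q + 6 ⇒ q = 1/2.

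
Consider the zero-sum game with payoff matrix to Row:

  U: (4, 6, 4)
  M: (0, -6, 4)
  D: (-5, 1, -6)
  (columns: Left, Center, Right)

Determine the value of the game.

4

Row minima: U → 4, M → -6, D → -6; maximin = 4.
Column maxima: Left → 4, Center → 6, Right → 4; minimax = 4.
Since maximin = minimax = 4, there is a saddle point and the value is 4.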